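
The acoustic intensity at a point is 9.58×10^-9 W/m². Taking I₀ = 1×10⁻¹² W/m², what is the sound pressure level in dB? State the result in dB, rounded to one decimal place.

L = 10·log₁₀(I/I₀) = 10·log₁₀(9.58×10^-9/10⁻¹²) = 10·log₁₀(9.58×10^3).
L = 10·(0.9814 + 3) = 39.81 dB.

39.8 dB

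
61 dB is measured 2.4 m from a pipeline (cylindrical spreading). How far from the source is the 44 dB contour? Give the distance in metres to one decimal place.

120.3 m

Line-source spreading drops the level by 10·log₁₀(r₂/r₁); inverting, r₂/r₁ = 10^(ΔL/10).
r₂ = 2.4·10^((61−44)/10) = 2.4·10^(17.0/10) = 120.28 m.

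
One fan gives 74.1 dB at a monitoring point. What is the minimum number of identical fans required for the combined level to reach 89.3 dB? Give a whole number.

N identical sources give L₁ + 10·log₁₀ N, so require 10·log₁₀ N ≥ 89.3 − 74.1 = 15.2 dB.
N ≥ 10^(15.2/10) = 33.113, so N = 34.

34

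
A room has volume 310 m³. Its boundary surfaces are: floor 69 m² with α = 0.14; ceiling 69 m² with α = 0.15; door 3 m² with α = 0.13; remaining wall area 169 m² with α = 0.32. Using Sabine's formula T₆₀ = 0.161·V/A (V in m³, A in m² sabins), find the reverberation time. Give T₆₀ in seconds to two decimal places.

Summing Sᵢαᵢ: 69·0.14 + 69·0.15 + 3·0.13 + 169·0.32 = 74.48 m².
T₆₀ = 0.161 × 310 / 74.48 = 0.670 s.

0.67 s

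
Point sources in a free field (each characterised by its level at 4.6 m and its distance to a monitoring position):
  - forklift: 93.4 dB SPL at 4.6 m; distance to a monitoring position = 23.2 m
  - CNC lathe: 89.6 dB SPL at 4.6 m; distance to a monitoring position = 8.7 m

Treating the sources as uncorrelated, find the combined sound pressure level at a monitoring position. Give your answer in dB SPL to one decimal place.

85.3 dB SPL

First find each source's level at the receiver (point-source: −20·log₁₀(r/r_ref)), then combine on an intensity basis.
forklift: 93.4 − 20·log₁₀(23.2/4.6) = 93.4 − 14.05 = 79.35 dB SPL.
CNC lathe: 89.6 − 20·log₁₀(8.7/4.6) = 89.6 − 5.54 = 84.06 dB SPL.
Σ 10^(L/10) = 3.410e+08 → L_total = 10·log₁₀(3.410e+08) = 85.33 dB SPL.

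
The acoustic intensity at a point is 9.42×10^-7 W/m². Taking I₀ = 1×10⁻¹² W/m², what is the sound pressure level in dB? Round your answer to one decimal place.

L = 10·log₁₀(I/I₀) = 10·log₁₀(9.42×10^-7/10⁻¹²) = 10·log₁₀(9.42×10^5).
L = 10·(0.9741 + 5) = 59.74 dB.

59.7 dB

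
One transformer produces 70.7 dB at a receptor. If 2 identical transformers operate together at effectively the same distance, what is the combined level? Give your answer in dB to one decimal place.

N identical incoherent sources raise the level by 10·log₁₀ N.
L_total = 70.7 + 10·log₁₀(2) = 70.7 + 3.010 = 73.71 dB.

73.7 dB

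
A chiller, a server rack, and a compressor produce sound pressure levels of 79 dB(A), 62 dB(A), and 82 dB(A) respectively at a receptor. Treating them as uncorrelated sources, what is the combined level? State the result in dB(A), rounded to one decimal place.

83.8 dB(A)

For uncorrelated sources the intensities add, so convert each level to linear form, sum, and take 10·log₁₀ of the total.
Σ 10^(L/10) = 10^(79/10) + 10^(62/10) + 10^(82/10) = 2.395e+08.
L_total = 10·log₁₀(2.395e+08) = 83.79 dB(A).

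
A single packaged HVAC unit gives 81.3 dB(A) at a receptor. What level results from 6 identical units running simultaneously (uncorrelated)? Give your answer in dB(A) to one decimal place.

89.1 dB(A)

N identical incoherent sources raise the level by 10·log₁₀ N.
L_total = 81.3 + 10·log₁₀(6) = 81.3 + 7.782 = 89.08 dB(A).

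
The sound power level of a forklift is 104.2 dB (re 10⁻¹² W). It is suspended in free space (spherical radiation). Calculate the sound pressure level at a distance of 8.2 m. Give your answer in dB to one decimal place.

Free-field spherical radiation: L_p = L_w − 10·log₁₀(4π·r²), r = 8.2 m.
4π·r² = 845 m², 10·log₁₀ of that is 29.268 dB.
L_p = 104.2 − 29.268 = 74.93 dB.

74.9 dB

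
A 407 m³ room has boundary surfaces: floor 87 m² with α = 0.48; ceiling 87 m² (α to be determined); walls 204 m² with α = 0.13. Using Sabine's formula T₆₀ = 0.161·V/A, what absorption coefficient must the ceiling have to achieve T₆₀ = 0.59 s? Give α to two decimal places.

0.49

A = 0.161·V/T₆₀ = 0.161·407/0.59 = 111.06 m² sabins.
Absorption from the other surfaces = 87·0.48 + 204·0.13 = 68.28 m², so the ceiling must supply 42.78 m² over 87 m².
α = 42.78/87 = 0.492.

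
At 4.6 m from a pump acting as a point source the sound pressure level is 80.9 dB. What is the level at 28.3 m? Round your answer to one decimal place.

Spherical spreading from a point source gives a 20·log₁₀(r₂/r₁) drop.
L₂ = 80.9 − 20·log₁₀(28.3/4.6) = 80.9 − 15.781 = 65.12 dB.

65.1 dB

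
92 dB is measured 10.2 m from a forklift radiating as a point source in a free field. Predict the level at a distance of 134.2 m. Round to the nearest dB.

70 dB

Spherical spreading from a point source gives a 20·log₁₀(r₂/r₁) drop.
L₂ = 92 − 20·log₁₀(134.2/10.2) = 92 − 22.383 = 69.62 dB.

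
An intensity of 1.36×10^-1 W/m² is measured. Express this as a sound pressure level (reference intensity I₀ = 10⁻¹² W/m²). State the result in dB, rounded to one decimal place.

L = 10·log₁₀(I/I₀) = 10·log₁₀(1.36×10^-1/10⁻¹²) = 10·log₁₀(1.36×10^11).
L = 10·(0.1335 + 11) = 111.34 dB.

111.3 dB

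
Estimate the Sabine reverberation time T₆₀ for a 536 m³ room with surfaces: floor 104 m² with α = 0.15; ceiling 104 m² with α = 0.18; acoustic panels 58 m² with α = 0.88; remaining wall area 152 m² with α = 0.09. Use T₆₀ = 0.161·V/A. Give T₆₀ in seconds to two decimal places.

0.87 s

Total absorption A = 104·0.15 + 104·0.18 + 58·0.88 + 152·0.09 = 99.04 m² sabins.
T₆₀ = 0.161·V/A = 0.161·536/99.04 = 0.871 s.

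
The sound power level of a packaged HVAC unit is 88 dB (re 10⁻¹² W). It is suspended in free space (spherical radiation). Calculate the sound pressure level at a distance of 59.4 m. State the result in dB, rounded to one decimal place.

Free-field spherical radiation: L_p = L_w − 10·log₁₀(4π·r²), r = 59.4 m.
4π·r² = 4.434e+04 m², 10·log₁₀ of that is 46.468 dB.
L_p = 88 − 46.468 = 41.53 dB.

41.5 dB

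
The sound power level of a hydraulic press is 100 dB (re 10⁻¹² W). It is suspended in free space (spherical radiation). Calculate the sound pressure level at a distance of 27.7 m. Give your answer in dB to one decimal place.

The power spreads over a sphere of area 4π·r², so L_p = L_w − 10·log₁₀(4π·r²).
4π·r² = 9642 m², 10·log₁₀ of that is 39.842 dB.
L_p = 100 − 39.842 = 60.16 dB.

60.2 dB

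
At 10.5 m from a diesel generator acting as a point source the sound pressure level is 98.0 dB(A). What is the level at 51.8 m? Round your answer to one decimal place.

84.1 dB(A)

For a point source, L₂ = L₁ − 20·log₁₀(r₂/r₁).
L₂ = 98.0 − 20·log₁₀(51.8/10.5) = 98.0 − 13.863 = 84.14 dB(A).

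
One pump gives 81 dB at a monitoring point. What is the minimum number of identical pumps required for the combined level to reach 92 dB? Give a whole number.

13

The shortfall is 92 − 81 = 11.0 dB, and N units add 10·log₁₀ N, so need 10·log₁₀ N ≥ 11.0.
N ≥ 10^(11.0/10) = 12.589, so N = 13.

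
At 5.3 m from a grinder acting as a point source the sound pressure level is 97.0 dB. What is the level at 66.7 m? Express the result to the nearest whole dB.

75 dB

Spherical spreading from a point source gives a 20·log₁₀(r₂/r₁) drop.
L₂ = 97.0 − 20·log₁₀(66.7/5.3) = 97.0 − 21.997 = 75.00 dB.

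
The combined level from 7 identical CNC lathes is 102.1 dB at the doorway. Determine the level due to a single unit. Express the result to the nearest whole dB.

94 dB

For N identical incoherent sources L_total = L₁ + 10·log₁₀ N, so L₁ = 102.1 − 10·log₁₀(7) = 102.1 − 8.451.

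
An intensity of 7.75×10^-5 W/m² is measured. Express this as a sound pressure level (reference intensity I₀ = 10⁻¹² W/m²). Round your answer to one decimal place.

78.9 dB

I/I₀ = 7.75×10^-5/10⁻¹² = 7.75×10^7, and L = 10·log₁₀(I/I₀).
L = 10·(0.8893 + 7) = 78.89 dB.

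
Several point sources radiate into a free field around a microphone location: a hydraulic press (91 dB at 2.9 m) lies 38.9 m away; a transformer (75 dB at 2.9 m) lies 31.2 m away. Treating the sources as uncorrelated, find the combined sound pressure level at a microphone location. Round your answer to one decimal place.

68.6 dB

Propagate each source to the receiver with L = L_ref − 20·log₁₀(r/r_ref), then add intensities.
hydraulic press: 91 − 20·log₁₀(38.9/2.9) = 91 − 22.55 = 68.45 dB.
transformer: 75 − 20·log₁₀(31.2/2.9) = 75 − 20.64 = 54.36 dB.
Σ 10^(L/10) = 7.270e+06 → L_total = 10·log₁₀(7.270e+06) = 68.62 dB.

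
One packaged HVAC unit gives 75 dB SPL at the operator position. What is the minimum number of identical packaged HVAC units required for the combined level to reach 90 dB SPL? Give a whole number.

32

N identical sources give L₁ + 10·log₁₀ N, so require 10·log₁₀ N ≥ 90 − 75 = 15.0 dB.
N ≥ 10^(15.0/10) = 31.623, so N = 32.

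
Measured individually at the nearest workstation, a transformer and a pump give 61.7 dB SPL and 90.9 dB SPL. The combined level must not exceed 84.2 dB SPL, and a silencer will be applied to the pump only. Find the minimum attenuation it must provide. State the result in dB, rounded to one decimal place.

The untreated sources together contribute 10^(61.7/10) = 1.479e+06, i.e. 61.70 dB SPL.
To meet 84.2 dB SPL overall, the treated pump may contribute at most 10^(84.2/10) − 1.479e+06 = 2.615e+08, i.e. 84.18 dB SPL.
Required insertion loss = 90.9 − 84.18 = 6.72 dB.

6.7 dB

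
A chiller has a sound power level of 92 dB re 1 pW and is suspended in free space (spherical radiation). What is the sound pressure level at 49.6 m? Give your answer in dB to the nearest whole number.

47 dB

The power spreads over a sphere of area 4π·r², so L_p = L_w − 10·log₁₀(4π·r²).
4π·r² = 3.092e+04 m², 10·log₁₀ of that is 44.902 dB.
L_p = 92 − 44.902 = 47.10 dB.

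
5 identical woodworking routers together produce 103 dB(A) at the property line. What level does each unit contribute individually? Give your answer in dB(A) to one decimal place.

Dividing the total intensity by 5 lowers the level by 10·log₁₀ 5 = 6.990 dB: L₁ = 103 − 6.990.

96.0 dB(A)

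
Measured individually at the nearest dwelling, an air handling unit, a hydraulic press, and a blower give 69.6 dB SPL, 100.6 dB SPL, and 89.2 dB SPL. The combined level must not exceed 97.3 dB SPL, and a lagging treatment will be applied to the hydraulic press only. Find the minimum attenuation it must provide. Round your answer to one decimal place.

The untreated sources together contribute 10^(69.6/10) + 10^(89.2/10) = 8.409e+08, i.e. 89.25 dB SPL.
To meet 97.3 dB SPL overall, the treated hydraulic press may contribute at most 10^(97.3/10) − 8.409e+08 = 4.529e+09, i.e. 96.56 dB SPL.
Required insertion loss = 100.6 − 96.56 = 4.04 dB.

4.0 dB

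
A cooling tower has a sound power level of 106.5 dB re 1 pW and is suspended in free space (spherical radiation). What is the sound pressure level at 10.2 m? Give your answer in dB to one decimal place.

75.3 dB

Free-field spherical radiation: L_p = L_w − 10·log₁₀(4π·r²), r = 10.2 m.
4π·r² = 1307 m², 10·log₁₀ of that is 31.164 dB.
L_p = 106.5 − 31.164 = 75.34 dB.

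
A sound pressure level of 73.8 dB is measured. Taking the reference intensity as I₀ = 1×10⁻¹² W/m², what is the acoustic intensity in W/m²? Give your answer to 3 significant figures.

2.40e-05 W/m²

L = 10·log₁₀(I/I₀) ⇒ I = I₀·10^(L/10) = 10⁻¹² × 10^7.38.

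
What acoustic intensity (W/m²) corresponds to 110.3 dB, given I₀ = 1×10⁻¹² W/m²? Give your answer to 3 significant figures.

0.107 W/m²

L = 10·log₁₀(I/I₀) ⇒ I = I₀·10^(L/10) = 10⁻¹² × 10^11.03.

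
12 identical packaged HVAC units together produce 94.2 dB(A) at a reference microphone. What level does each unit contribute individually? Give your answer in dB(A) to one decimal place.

83.4 dB(A)

12 equal contributions raise the level by 10·log₁₀ 12 = 10.792 dB, so each unit alone gives 94.2 − 10.792.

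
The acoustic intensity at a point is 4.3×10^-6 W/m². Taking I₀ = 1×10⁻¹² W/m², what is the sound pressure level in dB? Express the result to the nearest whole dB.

I/I₀ = 4.3×10^-6/10⁻¹² = 4.3×10^6, and L = 10·log₁₀(I/I₀).
L = 10·(0.6335 + 6) = 66.33 dB.

66 dB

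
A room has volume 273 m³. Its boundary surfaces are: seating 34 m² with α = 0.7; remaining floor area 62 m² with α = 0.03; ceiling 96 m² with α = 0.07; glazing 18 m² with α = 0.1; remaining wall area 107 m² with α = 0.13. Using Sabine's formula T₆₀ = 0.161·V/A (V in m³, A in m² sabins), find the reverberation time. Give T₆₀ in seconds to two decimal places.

0.91 s

Total absorption A = 34·0.7 + 62·0.03 + 96·0.07 + 18·0.1 + 107·0.13 = 48.09 m² sabins.
T₆₀ = 0.161 × 273 / 48.09 = 0.914 s.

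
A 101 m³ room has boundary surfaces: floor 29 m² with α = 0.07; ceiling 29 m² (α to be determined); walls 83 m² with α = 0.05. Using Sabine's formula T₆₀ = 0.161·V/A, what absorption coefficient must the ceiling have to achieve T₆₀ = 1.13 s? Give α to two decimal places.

0.28

Required total absorption A = 0.161·101/1.13 = 14.39 m².
Absorption from the other surfaces = 29·0.07 + 83·0.05 = 6.18 m², so the ceiling must supply 8.21 m² over 29 m².
α = 8.21/29 = 0.283.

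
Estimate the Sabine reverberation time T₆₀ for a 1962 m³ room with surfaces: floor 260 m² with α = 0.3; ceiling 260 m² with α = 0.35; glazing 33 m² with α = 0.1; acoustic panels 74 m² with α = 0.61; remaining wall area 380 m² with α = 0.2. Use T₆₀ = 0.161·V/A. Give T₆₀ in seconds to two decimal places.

Summing Sᵢαᵢ: 260·0.3 + 260·0.35 + 33·0.1 + 74·0.61 + 380·0.2 = 293.44 m².
T₆₀ = 0.161 × 1962 / 293.44 = 1.076 s.

1.08 s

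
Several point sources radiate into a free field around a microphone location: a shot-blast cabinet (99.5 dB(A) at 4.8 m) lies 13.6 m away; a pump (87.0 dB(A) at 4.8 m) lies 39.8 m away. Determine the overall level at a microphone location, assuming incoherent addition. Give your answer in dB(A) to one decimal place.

First find each source's level at the receiver (point-source: −20·log₁₀(r/r_ref)), then combine on an intensity basis.
shot-blast cabinet: 99.5 − 20·log₁₀(13.6/4.8) = 99.5 − 9.05 = 90.45 dB(A).
pump: 87.0 − 20·log₁₀(39.8/4.8) = 87.0 − 18.37 = 68.63 dB(A).
Σ 10^(L/10) = 1.117e+09 → L_total = 10·log₁₀(1.117e+09) = 90.48 dB(A).

90.5 dB(A)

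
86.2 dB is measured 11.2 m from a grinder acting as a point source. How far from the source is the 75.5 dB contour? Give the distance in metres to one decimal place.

38.4 m

Point-source spreading drops the level by 20·log₁₀(r₂/r₁); inverting, r₂/r₁ = 10^(ΔL/20).
r₂ = 11.2·10^((86.2−75.5)/20) = 11.2·10^(10.7/20) = 38.39 m.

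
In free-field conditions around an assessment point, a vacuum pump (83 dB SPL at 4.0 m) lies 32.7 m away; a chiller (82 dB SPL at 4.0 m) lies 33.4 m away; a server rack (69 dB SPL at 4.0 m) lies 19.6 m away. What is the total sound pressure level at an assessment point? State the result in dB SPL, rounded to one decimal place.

First find each source's level at the receiver (point-source: −20·log₁₀(r/r_ref)), then combine on an intensity basis.
vacuum pump: 83 − 20·log₁₀(32.7/4.0) = 83 − 18.25 = 64.75 dB SPL.
chiller: 82 − 20·log₁₀(33.4/4.0) = 82 − 18.43 = 63.57 dB SPL.
server rack: 69 − 20·log₁₀(19.6/4.0) = 69 − 13.80 = 55.20 dB SPL.
Σ 10^(L/10) = 5.590e+06 → L_total = 10·log₁₀(5.590e+06) = 67.47 dB SPL.

67.5 dB SPL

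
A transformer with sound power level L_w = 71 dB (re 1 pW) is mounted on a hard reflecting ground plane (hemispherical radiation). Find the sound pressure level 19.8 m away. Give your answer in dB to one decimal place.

L_p = L_w − 10·log₁₀(2π·r²) with r = 19.8 m.
2π·r² = 2463 m², 10·log₁₀ of that is 33.915 dB.
L_p = 71 − 33.915 = 37.08 dB.

37.1 dB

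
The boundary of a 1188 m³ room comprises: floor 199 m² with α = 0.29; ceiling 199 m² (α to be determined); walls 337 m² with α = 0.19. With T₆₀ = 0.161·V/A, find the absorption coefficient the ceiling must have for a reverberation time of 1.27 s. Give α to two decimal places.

0.15

From T₆₀ = 0.161·V/A, the target T₆₀ = 1.27 s needs A = 0.161·1188/1.27 = 150.60 m².
Absorption from the other surfaces = 199·0.29 + 337·0.19 = 121.74 m², so the ceiling must supply 28.86 m² over 199 m².
α = 28.86/199 = 0.145.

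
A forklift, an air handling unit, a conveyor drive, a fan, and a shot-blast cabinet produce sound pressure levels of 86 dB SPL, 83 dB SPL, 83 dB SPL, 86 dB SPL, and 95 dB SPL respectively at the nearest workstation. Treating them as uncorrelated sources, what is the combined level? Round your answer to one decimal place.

96.4 dB SPL

Incoherent sources combine by intensity addition: L_total = 10·log₁₀(Σ 10^(L_i/10)).
Σ 10^(L/10) = 10^(86/10) + 10^(83/10) + 10^(83/10) + 10^(86/10) + 10^(95/10) = 4.358e+09.
L_total = 10·log₁₀(4.358e+09) = 96.39 dB SPL.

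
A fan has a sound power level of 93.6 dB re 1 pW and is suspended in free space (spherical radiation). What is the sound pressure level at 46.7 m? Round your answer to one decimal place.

49.2 dB

L_p = L_w − 10·log₁₀(4π·r²) with r = 46.7 m.
4π·r² = 2.741e+04 m², 10·log₁₀ of that is 44.378 dB.
L_p = 93.6 − 44.378 = 49.22 dB.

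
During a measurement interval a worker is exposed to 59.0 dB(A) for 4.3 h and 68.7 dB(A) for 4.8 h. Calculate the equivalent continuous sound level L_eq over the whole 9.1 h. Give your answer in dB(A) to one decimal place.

The energy average is taken in the linear domain: L_eq = 10·log₁₀[(Σ tᵢ·10^(Lᵢ/10))/T], T = 9.1 h.
Σ tᵢ·10^(Lᵢ/10) = 4.3·10^(59.0/10) + 4.8·10^(68.7/10) = 3.900e+07.
L_eq = 10·log₁₀(3.900e+07/9.1) = 66.32 dB(A).

66.3 dB(A)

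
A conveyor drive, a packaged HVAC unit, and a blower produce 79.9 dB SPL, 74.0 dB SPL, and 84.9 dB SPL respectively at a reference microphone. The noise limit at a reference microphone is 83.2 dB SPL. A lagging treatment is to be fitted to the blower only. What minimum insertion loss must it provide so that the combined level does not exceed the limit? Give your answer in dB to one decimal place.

Fixed contribution from the other sources: Σ 10^(L/10) = 10^(79.9/10) + 10^(74.0/10) = 1.228e+08 (80.89 dB SPL).
To meet 83.2 dB SPL overall, the treated blower may contribute at most 10^(83.2/10) − 1.228e+08 = 8.609e+07, i.e. 79.35 dB SPL.
Required insertion loss = 84.9 − 79.35 = 5.55 dB.

5.6 dB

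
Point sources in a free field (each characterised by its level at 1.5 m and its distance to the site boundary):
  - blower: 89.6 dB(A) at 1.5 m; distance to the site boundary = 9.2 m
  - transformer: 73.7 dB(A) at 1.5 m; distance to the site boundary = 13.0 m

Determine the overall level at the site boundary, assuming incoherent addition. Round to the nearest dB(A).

74 dB(A)

Apply inverse-square spreading to bring every level to the receiver, then sum 10^(L/10).
blower: 89.6 − 20·log₁₀(9.2/1.5) = 89.6 − 15.75 = 73.85 dB(A).
transformer: 73.7 − 20·log₁₀(13.0/1.5) = 73.7 − 18.76 = 54.94 dB(A).
Σ 10^(L/10) = 2.456e+07 → L_total = 10·log₁₀(2.456e+07) = 73.90 dB(A).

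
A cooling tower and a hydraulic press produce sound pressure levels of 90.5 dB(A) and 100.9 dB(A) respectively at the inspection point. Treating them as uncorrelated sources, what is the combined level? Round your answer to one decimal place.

For uncorrelated sources the intensities add, so convert each level to linear form, sum, and take 10·log₁₀ of the total.
Σ 10^(L/10) = 10^(90.5/10) + 10^(100.9/10) = 1.342e+10.
L_total = 10·log₁₀(1.342e+10) = 101.28 dB(A).

101.3 dB(A)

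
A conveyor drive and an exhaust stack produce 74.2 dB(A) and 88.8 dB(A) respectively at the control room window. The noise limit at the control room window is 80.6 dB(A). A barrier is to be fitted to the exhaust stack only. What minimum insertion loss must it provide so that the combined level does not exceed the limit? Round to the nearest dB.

9 dB

The untreated sources together contribute 10^(74.2/10) = 2.630e+07, i.e. 74.20 dB(A).
The limit corresponds to 10^(80.6/10) = 1.148e+08; subtracting the fixed part leaves 8.851e+07 for the exhaust stack, i.e. 79.47 dB(A).
So the exhaust stack must be reduced from 88.8 to 79.47 dB(A): IL = 9.33 dB.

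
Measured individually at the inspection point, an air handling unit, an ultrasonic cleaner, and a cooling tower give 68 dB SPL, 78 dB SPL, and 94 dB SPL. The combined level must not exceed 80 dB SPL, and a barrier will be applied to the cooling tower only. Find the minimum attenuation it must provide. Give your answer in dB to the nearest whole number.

19 dB

Fixed contribution from the other sources: Σ 10^(L/10) = 10^(68/10) + 10^(78/10) = 6.941e+07 (78.41 dB SPL).
To meet 80 dB SPL overall, the treated cooling tower may contribute at most 10^(80/10) − 6.941e+07 = 3.059e+07, i.e. 74.86 dB SPL.
So the cooling tower must be reduced from 94 to 74.86 dB SPL: IL = 19.14 dB.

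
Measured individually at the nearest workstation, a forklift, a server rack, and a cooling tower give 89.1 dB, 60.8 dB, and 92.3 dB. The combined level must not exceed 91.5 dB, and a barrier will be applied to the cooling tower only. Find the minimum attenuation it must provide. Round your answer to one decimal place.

4.5 dB

Everything except the cooling tower sums to 10^(89.1/10) + 10^(60.8/10) = 8.140e+08 in linear terms, 89.11 dB.
The limit corresponds to 10^(91.5/10) = 1.413e+09; subtracting the fixed part leaves 5.985e+08 for the cooling tower, i.e. 87.77 dB.
Required insertion loss = 92.3 − 87.77 = 4.53 dB.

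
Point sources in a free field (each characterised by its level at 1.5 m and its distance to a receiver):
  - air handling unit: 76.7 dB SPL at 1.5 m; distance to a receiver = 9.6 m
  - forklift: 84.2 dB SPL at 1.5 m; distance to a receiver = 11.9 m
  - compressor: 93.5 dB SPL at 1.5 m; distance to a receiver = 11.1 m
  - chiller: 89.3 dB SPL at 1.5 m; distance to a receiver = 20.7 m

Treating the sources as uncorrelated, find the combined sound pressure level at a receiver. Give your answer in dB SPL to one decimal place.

Apply inverse-square spreading to bring every level to the receiver, then sum 10^(L/10).
air handling unit: 76.7 − 20·log₁₀(9.6/1.5) = 76.7 − 16.12 = 60.58 dB SPL.
forklift: 84.2 − 20·log₁₀(11.9/1.5) = 84.2 − 17.99 = 66.21 dB SPL.
compressor: 93.5 − 20·log₁₀(11.1/1.5) = 93.5 − 17.38 = 76.12 dB SPL.
chiller: 89.3 − 20·log₁₀(20.7/1.5) = 89.3 − 22.80 = 66.50 dB SPL.
Σ 10^(L/10) = 5.067e+07 → L_total = 10·log₁₀(5.067e+07) = 77.05 dB SPL.

77.0 dB SPL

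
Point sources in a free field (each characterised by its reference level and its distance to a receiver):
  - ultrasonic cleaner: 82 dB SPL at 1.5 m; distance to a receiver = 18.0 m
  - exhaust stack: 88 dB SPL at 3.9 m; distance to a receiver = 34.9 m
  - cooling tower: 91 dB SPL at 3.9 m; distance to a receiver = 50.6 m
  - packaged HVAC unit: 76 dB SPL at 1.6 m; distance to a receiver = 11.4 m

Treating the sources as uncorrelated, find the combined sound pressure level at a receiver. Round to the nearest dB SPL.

72 dB SPL

Propagate each source to the receiver with L = L_ref − 20·log₁₀(r/r_ref), then add intensities.
ultrasonic cleaner: 82 − 20·log₁₀(18.0/1.5) = 82 − 21.58 = 60.42 dB SPL.
exhaust stack: 88 − 20·log₁₀(34.9/3.9) = 88 − 19.04 = 68.96 dB SPL.
cooling tower: 91 − 20·log₁₀(50.6/3.9) = 91 − 22.26 = 68.74 dB SPL.
packaged HVAC unit: 76 − 20·log₁₀(11.4/1.6) = 76 − 17.06 = 58.94 dB SPL.
Σ 10^(L/10) = 1.724e+07 → L_total = 10·log₁₀(1.724e+07) = 72.37 dB SPL.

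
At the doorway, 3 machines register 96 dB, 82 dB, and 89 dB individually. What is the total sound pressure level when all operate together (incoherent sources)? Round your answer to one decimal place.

96.9 dB

Incoherent sources combine by intensity addition: L_total = 10·log₁₀(Σ 10^(L_i/10)).
Σ 10^(L/10) = 10^(96/10) + 10^(82/10) + 10^(89/10) = 4.934e+09.
L_total = 10·log₁₀(4.934e+09) = 96.93 dB.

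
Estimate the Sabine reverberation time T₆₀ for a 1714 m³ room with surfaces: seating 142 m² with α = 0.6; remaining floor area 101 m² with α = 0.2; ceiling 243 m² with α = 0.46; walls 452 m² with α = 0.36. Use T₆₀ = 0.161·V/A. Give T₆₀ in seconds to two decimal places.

0.73 s

Total absorption A = 142·0.6 + 101·0.2 + 243·0.46 + 452·0.36 = 379.90 m² sabins.
T₆₀ = 0.161·V/A = 0.161·1714/379.90 = 0.726 s.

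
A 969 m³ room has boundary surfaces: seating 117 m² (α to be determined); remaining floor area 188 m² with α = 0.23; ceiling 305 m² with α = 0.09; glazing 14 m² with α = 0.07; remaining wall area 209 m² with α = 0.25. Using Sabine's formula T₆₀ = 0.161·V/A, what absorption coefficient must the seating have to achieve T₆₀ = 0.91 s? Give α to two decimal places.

Required total absorption A = 0.161·969/0.91 = 171.44 m².
Absorption from the other surfaces = 188·0.23 + 305·0.09 + 14·0.07 + 209·0.25 = 123.92 m², so the seating must supply 47.52 m² over 117 m².
α = 47.52/117 = 0.406.

0.41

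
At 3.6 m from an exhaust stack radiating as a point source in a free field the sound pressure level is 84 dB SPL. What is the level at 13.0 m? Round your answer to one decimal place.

72.8 dB SPL

Spherical spreading from a point source gives a 20·log₁₀(r₂/r₁) drop.
L₂ = 84 − 20·log₁₀(13.0/3.6) = 84 − 11.153 = 72.85 dB SPL.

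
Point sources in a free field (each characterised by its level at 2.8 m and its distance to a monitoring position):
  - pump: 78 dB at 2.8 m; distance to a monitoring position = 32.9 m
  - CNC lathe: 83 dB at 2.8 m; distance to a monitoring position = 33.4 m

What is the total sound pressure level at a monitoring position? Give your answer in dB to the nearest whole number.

63 dB

Apply inverse-square spreading to bring every level to the receiver, then sum 10^(L/10).
pump: 78 − 20·log₁₀(32.9/2.8) = 78 − 21.40 = 56.60 dB.
CNC lathe: 83 − 20·log₁₀(33.4/2.8) = 83 − 21.53 = 61.47 dB.
Σ 10^(L/10) = 1.859e+06 → L_total = 10·log₁₀(1.859e+06) = 62.69 dB.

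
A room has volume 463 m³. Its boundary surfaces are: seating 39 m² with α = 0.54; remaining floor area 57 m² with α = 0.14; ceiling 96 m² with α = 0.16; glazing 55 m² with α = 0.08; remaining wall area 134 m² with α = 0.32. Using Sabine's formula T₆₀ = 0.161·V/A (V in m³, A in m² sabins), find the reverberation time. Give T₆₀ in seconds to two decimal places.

0.81 s

A = Σ Sᵢαᵢ = 39·0.54 + 57·0.14 + 96·0.16 + 55·0.08 + 134·0.32 = 91.68 m².
T₆₀ = 0.161 × 463 / 91.68 = 0.813 s.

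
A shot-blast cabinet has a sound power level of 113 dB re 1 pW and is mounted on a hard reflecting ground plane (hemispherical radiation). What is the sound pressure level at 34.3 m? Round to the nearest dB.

74 dB

The power spreads over a hemisphere of area 2π·r², so L_p = L_w − 10·log₁₀(2π·r²).
2π·r² = 7392 m², 10·log₁₀ of that is 38.688 dB.
L_p = 113 − 38.688 = 74.31 dB.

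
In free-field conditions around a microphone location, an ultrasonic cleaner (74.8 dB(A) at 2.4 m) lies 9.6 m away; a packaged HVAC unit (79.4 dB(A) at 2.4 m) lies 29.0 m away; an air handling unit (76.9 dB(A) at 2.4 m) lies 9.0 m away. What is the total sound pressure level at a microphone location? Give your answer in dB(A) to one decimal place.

Apply inverse-square spreading to bring every level to the receiver, then sum 10^(L/10).
ultrasonic cleaner: 74.8 − 20·log₁₀(9.6/2.4) = 74.8 − 12.04 = 62.76 dB(A).
packaged HVAC unit: 79.4 − 20·log₁₀(29.0/2.4) = 79.4 − 21.64 = 57.76 dB(A).
air handling unit: 76.9 − 20·log₁₀(9.0/2.4) = 76.9 − 11.48 = 65.42 dB(A).
Σ 10^(L/10) = 5.967e+06 → L_total = 10·log₁₀(5.967e+06) = 67.76 dB(A).

67.8 dB(A)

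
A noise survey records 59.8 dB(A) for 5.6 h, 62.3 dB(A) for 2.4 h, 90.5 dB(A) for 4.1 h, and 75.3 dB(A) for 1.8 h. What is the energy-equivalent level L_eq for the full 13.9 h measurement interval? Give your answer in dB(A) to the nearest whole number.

Weight each interval's intensity by its duration and average over T = 13.9 h:
Σ tᵢ·10^(Lᵢ/10) = 5.6·10^(59.8/10) + 2.4·10^(62.3/10) + 4.1·10^(90.5/10) + 1.8·10^(75.3/10) = 4.671e+09.
L_eq = 10·log₁₀(4.671e+09/13.9) = 85.26 dB(A).

85 dB(A)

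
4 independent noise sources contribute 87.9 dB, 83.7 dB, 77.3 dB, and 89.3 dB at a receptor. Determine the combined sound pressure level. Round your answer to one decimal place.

For uncorrelated sources the intensities add, so convert each level to linear form, sum, and take 10·log₁₀ of the total.
Σ 10^(L/10) = 10^(87.9/10) + 10^(83.7/10) + 10^(77.3/10) + 10^(89.3/10) = 1.756e+09.
L_total = 10·log₁₀(1.756e+09) = 92.44 dB.

92.4 dB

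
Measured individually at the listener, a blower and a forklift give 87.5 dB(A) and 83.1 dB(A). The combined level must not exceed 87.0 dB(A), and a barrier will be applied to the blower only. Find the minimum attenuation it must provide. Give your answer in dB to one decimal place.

Everything except the blower sums to 10^(83.1/10) = 2.042e+08 in linear terms, 83.10 dB(A).
The limit corresponds to 10^(87.0/10) = 5.012e+08; subtracting the fixed part leaves 2.970e+08 for the blower, i.e. 84.73 dB(A).
So the blower must be reduced from 87.5 to 84.73 dB(A): IL = 2.77 dB.

2.8 dB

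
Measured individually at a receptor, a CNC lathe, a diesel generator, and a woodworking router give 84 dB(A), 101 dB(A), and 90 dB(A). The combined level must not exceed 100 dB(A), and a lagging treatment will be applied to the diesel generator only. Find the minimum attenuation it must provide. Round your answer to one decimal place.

1.6 dB

The untreated sources together contribute 10^(84/10) + 10^(90/10) = 1.251e+09, i.e. 90.97 dB(A).
To meet 100 dB(A) overall, the treated diesel generator may contribute at most 10^(100/10) − 1.251e+09 = 8.749e+09, i.e. 99.42 dB(A).
So the diesel generator must be reduced from 101 to 99.42 dB(A): IL = 1.58 dB.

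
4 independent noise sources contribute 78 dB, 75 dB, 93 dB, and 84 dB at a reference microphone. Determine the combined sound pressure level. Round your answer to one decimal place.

For uncorrelated sources the intensities add, so convert each level to linear form, sum, and take 10·log₁₀ of the total.
Σ 10^(L/10) = 10^(78/10) + 10^(75/10) + 10^(93/10) + 10^(84/10) = 2.341e+09.
L_total = 10·log₁₀(2.341e+09) = 93.69 dB.

93.7 dB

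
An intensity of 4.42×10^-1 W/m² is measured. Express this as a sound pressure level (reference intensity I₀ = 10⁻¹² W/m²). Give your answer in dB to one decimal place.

116.5 dB

Dividing by I₀ shifts the exponent by 12: I/I₀ = 4.42×10^11.
L = 10·(0.6454 + 11) = 116.45 dB.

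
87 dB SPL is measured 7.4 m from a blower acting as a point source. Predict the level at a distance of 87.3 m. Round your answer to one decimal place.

65.6 dB SPL

For a point source, L₂ = L₁ − 20·log₁₀(r₂/r₁).
L₂ = 87 − 20·log₁₀(87.3/7.4) = 87 − 21.436 = 65.56 dB SPL.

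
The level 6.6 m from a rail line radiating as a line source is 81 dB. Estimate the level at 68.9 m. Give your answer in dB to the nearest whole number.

Line-source attenuation: ΔL = 10·log₁₀(r₂/r₁) = 10·log₁₀(68.9/6.6) = 10.187 dB.
L₂ = 81 − 10·log₁₀(68.9/6.6) = 81 − 10.187 = 70.81 dB.

71 dB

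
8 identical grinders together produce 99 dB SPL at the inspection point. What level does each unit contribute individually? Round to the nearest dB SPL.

For N identical incoherent sources L_total = L₁ + 10·log₁₀ N, so L₁ = 99 − 10·log₁₀(8) = 99 − 9.031.

90 dB SPL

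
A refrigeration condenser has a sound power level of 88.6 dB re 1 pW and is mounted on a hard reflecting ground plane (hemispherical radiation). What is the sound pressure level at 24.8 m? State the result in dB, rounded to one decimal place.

52.7 dB

L_p = L_w − 10·log₁₀(2π·r²) with r = 24.8 m.
2π·r² = 3864 m², 10·log₁₀ of that is 35.871 dB.
L_p = 88.6 − 35.871 = 52.73 dB.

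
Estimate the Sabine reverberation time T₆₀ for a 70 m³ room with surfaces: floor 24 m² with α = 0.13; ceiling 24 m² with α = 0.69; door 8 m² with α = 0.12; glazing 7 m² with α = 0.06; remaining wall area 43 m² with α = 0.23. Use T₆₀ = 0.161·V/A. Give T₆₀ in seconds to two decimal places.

Summing Sᵢαᵢ: 24·0.13 + 24·0.69 + 8·0.12 + 7·0.06 + 43·0.23 = 30.95 m².
T₆₀ = 0.161·V/A = 0.161·70/30.95 = 0.364 s.

0.36 s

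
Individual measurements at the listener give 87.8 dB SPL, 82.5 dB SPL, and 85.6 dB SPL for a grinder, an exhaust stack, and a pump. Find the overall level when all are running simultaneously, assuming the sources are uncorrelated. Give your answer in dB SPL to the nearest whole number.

For uncorrelated sources the intensities add, so convert each level to linear form, sum, and take 10·log₁₀ of the total.
Σ 10^(L/10) = 10^(87.8/10) + 10^(82.5/10) + 10^(85.6/10) = 1.143e+09.
L_total = 10·log₁₀(1.143e+09) = 90.58 dB SPL.

91 dB SPL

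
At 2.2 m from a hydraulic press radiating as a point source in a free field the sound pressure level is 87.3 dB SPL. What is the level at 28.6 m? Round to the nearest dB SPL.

Point-source attenuation: ΔL = 20·log₁₀(r₂/r₁) = 20·log₁₀(28.6/2.2) = 22.279 dB.
L₂ = 87.3 − 20·log₁₀(28.6/2.2) = 87.3 − 22.279 = 65.02 dB SPL.

65 dB SPL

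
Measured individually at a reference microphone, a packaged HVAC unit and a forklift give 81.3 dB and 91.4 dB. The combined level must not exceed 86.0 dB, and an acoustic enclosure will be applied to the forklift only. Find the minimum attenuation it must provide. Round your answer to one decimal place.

7.2 dB

Everything except the forklift sums to 10^(81.3/10) = 1.349e+08 in linear terms, 81.30 dB.
The limit corresponds to 10^(86.0/10) = 3.981e+08; subtracting the fixed part leaves 2.632e+08 for the forklift, i.e. 84.20 dB.
Required insertion loss = 91.4 − 84.20 = 7.20 dB.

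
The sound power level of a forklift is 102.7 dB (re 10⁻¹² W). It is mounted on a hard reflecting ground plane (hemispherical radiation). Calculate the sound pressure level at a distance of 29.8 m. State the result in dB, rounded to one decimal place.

65.2 dB

The power spreads over a hemisphere of area 2π·r², so L_p = L_w − 10·log₁₀(2π·r²).
2π·r² = 5580 m², 10·log₁₀ of that is 37.466 dB.
L_p = 102.7 − 37.466 = 65.23 dB.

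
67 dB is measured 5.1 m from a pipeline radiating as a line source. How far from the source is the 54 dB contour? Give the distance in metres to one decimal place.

101.8 m

For a line source L₁ − L₂ = 10·log₁₀(r₂/r₁), so r₂ = r₁·10^((L₁−L₂)/10).
r₂ = 5.1·10^((67−54)/10) = 5.1·10^(13.0/10) = 101.76 m.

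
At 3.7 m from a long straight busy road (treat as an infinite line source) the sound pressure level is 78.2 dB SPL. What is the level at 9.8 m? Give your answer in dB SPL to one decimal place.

Cylindrical spreading from a line source gives a 10·log₁₀(r₂/r₁) drop.
L₂ = 78.2 − 10·log₁₀(9.8/3.7) = 78.2 − 4.230 = 73.97 dB SPL.

74.0 dB SPL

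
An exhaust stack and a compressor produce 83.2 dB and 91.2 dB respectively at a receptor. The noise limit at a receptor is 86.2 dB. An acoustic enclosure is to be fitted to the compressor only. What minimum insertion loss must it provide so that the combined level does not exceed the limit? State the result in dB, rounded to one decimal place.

8.0 dB

Fixed contribution from the other source: Σ 10^(L/10) = 10^(83.2/10) = 2.089e+08 (83.20 dB).
To meet 86.2 dB overall, the treated compressor may contribute at most 10^(86.2/10) − 2.089e+08 = 2.079e+08, i.e. 83.18 dB.
So the compressor must be reduced from 91.2 to 83.18 dB: IL = 8.02 dB.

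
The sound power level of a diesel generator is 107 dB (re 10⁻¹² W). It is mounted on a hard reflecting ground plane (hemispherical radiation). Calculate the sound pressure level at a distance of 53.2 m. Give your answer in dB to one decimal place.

L_p = L_w − 10·log₁₀(2π·r²) with r = 53.2 m.
2π·r² = 1.778e+04 m², 10·log₁₀ of that is 42.500 dB.
L_p = 107 − 42.500 = 64.50 dB.

64.5 dB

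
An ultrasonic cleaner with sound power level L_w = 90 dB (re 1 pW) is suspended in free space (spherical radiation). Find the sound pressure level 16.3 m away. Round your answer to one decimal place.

L_p = L_w − 10·log₁₀(4π·r²) with r = 16.3 m.
4π·r² = 3339 m², 10·log₁₀ of that is 35.236 dB.
L_p = 90 − 35.236 = 54.76 dB.

54.8 dB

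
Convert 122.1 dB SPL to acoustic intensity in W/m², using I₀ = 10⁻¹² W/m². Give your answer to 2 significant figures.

1.6 W/m²

L = 10·log₁₀(I/I₀) ⇒ I = I₀·10^(L/10) = 10⁻¹² × 10^12.21.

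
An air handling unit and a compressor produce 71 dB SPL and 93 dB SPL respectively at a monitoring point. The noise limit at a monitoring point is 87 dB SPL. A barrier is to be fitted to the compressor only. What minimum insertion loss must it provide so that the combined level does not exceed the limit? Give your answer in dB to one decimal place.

6.1 dB

Everything except the compressor sums to 10^(71/10) = 1.259e+07 in linear terms, 71.00 dB SPL.
To meet 87 dB SPL overall, the treated compressor may contribute at most 10^(87/10) − 1.259e+07 = 4.886e+08, i.e. 86.89 dB SPL.
Required insertion loss = 93 − 86.89 = 6.11 dB.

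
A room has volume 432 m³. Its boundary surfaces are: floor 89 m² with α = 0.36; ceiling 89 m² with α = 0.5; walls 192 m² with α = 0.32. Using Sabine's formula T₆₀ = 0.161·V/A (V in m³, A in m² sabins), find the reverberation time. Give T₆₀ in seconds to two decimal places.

A = Σ Sᵢαᵢ = 89·0.36 + 89·0.5 + 192·0.32 = 137.98 m².
T₆₀ = 0.161 × 432 / 137.98 = 0.504 s.

0.50 s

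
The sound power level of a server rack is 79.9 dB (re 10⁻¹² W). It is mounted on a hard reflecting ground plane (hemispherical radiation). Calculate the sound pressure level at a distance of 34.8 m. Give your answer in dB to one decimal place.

41.1 dB

The power spreads over a hemisphere of area 2π·r², so L_p = L_w − 10·log₁₀(2π·r²).
2π·r² = 7609 m², 10·log₁₀ of that is 38.813 dB.
L_p = 79.9 − 38.813 = 41.09 dB.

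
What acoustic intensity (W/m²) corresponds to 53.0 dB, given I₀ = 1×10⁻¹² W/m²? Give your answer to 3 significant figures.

2.00e-07 W/m²

I = I₀·10^(L/10) = 10⁻¹² × 10^(53.0/10) = 10^(-6.700).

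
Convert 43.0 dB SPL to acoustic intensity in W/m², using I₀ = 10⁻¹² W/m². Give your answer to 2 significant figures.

2.0e-08 W/m²

L = 10·log₁₀(I/I₀) ⇒ I = I₀·10^(L/10) = 10⁻¹² × 10^4.30.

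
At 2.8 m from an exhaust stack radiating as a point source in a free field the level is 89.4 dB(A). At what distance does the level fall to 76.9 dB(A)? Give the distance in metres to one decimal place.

11.8 m

For a point source L₁ − L₂ = 20·log₁₀(r₂/r₁), so r₂ = r₁·10^((L₁−L₂)/20).
r₂ = 2.8·10^((89.4−76.9)/20) = 2.8·10^(12.5/20) = 11.81 m.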